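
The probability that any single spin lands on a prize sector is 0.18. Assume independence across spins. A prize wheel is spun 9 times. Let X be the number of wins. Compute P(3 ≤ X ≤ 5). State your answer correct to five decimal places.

0.20873

X ~ Binomial(9, 0.18); P(3 ≤ X ≤ 5) = Σ C(9,k) p^k (1−p)^(9−k) over k:
  k=3: C(9,3)·0.18^3·0.82^6 = 0.1489292
  k=4: C(9,4)·0.18^4·0.82^5 = 0.0490377
  k=5: C(9,5)·0.18^5·0.82^4 = 0.0107644
Total = 0.2087313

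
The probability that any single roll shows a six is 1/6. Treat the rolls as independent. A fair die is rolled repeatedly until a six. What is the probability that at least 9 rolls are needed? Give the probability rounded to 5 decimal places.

Y = number of rolls to the first success; geometric, p = 0.166667.
P(Y > 8) = P(first 8 all fail) = (1−p)^8 = 0.2325680

0.23257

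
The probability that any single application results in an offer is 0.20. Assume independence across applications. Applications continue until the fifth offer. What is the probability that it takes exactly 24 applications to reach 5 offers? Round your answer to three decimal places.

Y = trial on which the fifth success occurs; negative binomial, r=5, p=0.20.
P(Y=24) = C(23,4) · p^5 · (1−p)^19
= 8855 · 0.00032 · 0.014412 = 0.04084

0.041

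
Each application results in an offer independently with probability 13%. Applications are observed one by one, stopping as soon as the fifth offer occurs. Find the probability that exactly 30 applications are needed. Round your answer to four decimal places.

0.0271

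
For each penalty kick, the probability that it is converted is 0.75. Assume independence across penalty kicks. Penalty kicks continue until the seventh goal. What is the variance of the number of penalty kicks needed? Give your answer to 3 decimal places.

Y = total penalty kicks until the seventh success; negative binomial with r=7, p=0.75.
Var(Y) = r(1−p)/p² = 7·0.25 / 0.75² = 3.11111

3.111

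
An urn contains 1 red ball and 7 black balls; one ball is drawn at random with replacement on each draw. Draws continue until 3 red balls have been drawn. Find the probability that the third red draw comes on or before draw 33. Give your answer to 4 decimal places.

0.7989

Finishing within 33 draws ⇔ at least 3 successes in the first 33. With X ~ Binomial(33, 0.125), P(Y ≤ 33) = 1 − P(X ≤ 2).
  k=0: C(33,0)·0.125^0·0.875^33 = 0.012197
  k=1: C(33,1)·0.125^1·0.875^32 = 0.057502
  k=2: C(33,2)·0.125^2·0.875^31 = 0.131433
1 − 0.201132 = 0.798868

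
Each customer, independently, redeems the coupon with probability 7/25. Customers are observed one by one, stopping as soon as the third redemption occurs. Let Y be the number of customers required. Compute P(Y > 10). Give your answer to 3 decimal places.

0.438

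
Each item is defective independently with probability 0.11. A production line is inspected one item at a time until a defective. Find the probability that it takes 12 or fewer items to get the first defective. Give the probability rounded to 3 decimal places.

0.753

Y = number of items to the first success; geometric, p = 0.11.
P(Y ≤ 12) = 1 − (1−p)^12 = 1 − 0.24699 = 0.75301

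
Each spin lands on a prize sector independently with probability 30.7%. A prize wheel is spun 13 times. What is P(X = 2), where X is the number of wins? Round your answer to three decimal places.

0.130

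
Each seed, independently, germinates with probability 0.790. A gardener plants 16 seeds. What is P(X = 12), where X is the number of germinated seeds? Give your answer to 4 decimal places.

0.2092

X ~ Binomial(n=16, p=0.79).
P(X=12) = C(16,12) · p^12 · (1−p)^4
= 1820 · 0.059092 · 0.0019448 = 0.209158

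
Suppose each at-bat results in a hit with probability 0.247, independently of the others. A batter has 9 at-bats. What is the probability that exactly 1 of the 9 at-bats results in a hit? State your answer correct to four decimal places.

X ~ Binomial(n=9, p=0.247).
P(X=1) = C(9,1) · p^1 · (1−p)^8
= 9 · 0.247 · 0.10336 = 0.229773

0.2298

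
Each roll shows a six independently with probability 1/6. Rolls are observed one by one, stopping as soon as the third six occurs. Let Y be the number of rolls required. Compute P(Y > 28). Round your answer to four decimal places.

0.1318

Needing more than 28 rolls ⇔ fewer than 3 successes in the first 28. With X ~ Binomial(28, 0.166667), P(Y > 28) = P(X ≤ 2).
  k=0: C(28,0)·0.166667^0·0.833333^28 = 0.006066
  k=1: C(28,1)·0.166667^1·0.833333^27 = 0.033971
  k=2: C(28,2)·0.166667^2·0.833333^26 = 0.091723
P(X ≤ 2) = 0.131760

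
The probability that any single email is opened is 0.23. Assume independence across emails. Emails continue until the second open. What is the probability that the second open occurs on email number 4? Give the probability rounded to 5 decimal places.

0.09409

Y = trial on which the second success occurs; negative binomial, r=2, p=0.23.
P(Y=4) = C(3,1) · p^2 · (1−p)^2
= 3 · 0.0529 · 0.5929 = 0.0940932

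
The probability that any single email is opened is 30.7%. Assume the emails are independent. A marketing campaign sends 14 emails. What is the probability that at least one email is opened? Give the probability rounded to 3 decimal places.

0.994

P(at least one) = 1 − P(none) = 1 − (1 − 0.307)^14
= 1 − 0.00589 = 0.99411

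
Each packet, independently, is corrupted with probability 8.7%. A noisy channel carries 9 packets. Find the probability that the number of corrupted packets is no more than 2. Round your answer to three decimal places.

X ~ Binomial(9, 0.087); P(X ≤ 2) = Σ C(9,k) p^k (1−p)^(9−k) over k:
  k=0: C(9,0)·0.087^0·0.913^9 = 0.44080
  k=1: C(9,1)·0.087^1·0.913^8 = 0.37803
  k=2: C(9,2)·0.087^2·0.913^7 = 0.14409
Total = 0.96292

0.963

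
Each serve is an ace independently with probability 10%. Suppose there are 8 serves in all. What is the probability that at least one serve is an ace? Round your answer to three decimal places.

0.570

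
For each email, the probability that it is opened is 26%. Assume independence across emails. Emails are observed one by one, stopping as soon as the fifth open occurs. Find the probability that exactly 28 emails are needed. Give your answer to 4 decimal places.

0.0205

Y = trial on which the fifth success occurs; negative binomial, r=5, p=0.26.
P(Y=28) = C(27,4) · p^5 · (1−p)^23
= 17550 · 0.0011881 · 0.00098249 = 0.020487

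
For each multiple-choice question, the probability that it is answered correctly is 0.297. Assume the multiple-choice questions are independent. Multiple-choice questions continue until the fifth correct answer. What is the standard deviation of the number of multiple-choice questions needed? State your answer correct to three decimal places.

6.313

Y = total multiple-choice questions until the fifth success; negative binomial with r=5, p=0.297.
SD(Y) = √[r(1−p)/p²] = √(39.84854) = 6.31257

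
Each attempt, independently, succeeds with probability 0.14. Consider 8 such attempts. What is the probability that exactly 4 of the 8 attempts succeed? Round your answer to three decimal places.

X ~ Binomial(n=8, p=0.14).
P(X=4) = C(8,4) · p^4 · (1−p)^4
= 70 · 0.00038416 · 0.54701 = 0.01471

0.015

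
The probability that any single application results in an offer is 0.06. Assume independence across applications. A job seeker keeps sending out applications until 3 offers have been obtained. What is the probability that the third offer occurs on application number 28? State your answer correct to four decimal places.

0.0161

Y = trial on which the third success occurs; negative binomial, r=3, p=0.06.
P(Y=28) = C(27,2) · p^3 · (1−p)^25
= 351 · 0.000216 · 0.21291 = 0.016142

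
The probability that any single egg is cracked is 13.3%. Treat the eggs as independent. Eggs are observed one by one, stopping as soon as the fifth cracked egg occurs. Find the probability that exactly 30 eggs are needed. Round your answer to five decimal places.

Y = trial on which the fifth success occurs; negative binomial, r=5, p=0.133.
P(Y=30) = C(29,4) · p^5 · (1−p)^25
= 23751 · 4.1616e-05 · 0.028215 = 0.0278880

0.02789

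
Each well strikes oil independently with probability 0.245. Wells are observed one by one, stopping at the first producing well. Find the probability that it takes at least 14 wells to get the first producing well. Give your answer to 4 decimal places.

Y = number of wells to the first success; geometric, p = 0.245.
P(Y > 13) = P(first 13 all fail) = (1−p)^13 = 0.025901

0.0259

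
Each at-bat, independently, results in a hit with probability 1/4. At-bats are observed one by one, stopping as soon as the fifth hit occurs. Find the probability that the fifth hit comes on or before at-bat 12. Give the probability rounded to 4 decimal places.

Finishing within 12 at-bats ⇔ at least 5 successes in the first 12. With X ~ Binomial(12, 0.25), P(Y ≤ 12) = 1 − P(X ≤ 4).
  k=0: C(12,0)·0.25^0·0.75^12 = 0.031676
  k=1: C(12,1)·0.25^1·0.75^11 = 0.126705
  k=2: C(12,2)·0.25^2·0.75^10 = 0.232293
  k=3: C(12,3)·0.25^3·0.75^9 = 0.258104
  k=4: C(12,4)·0.25^4·0.75^8 = 0.193578
1 − 0.842356 = 0.157644

0.1576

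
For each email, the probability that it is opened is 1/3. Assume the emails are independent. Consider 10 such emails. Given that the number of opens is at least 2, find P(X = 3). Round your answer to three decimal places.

X ~ Binomial(10, 0.333333). Want P(X=3 | X≥2) = P(X=3) / P(X≥2).
P(X=3) = C(10,3)·0.333333^3·0.666667^7 = 0.26012
P(X≥2) = 1 − 0.01734 − 0.08671 = 0.89595
Ratio = 0.26012 / 0.89595 = 0.29033

0.290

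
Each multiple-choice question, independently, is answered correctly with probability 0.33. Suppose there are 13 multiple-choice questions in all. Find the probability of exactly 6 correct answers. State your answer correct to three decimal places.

0.134

X ~ Binomial(n=13, p=0.33).
P(X=6) = C(13,6) · p^6 · (1−p)^7
= 1716 · 0.0012915 · 0.060607 = 0.13432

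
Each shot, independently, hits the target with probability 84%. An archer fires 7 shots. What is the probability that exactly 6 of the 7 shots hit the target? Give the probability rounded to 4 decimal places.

X ~ Binomial(n=7, p=0.84).
P(X=6) = C(7,6) · p^6 · (1−p)^1
= 7 · 0.3513 · 0.16 = 0.393454

0.3935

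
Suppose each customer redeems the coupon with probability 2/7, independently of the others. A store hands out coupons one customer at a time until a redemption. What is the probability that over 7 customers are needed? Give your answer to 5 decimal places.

0.09486

Y = number of customers to the first success; geometric, p = 0.285714.
P(Y > 7) = P(first 7 all fail) = (1−p)^7 = 0.0948645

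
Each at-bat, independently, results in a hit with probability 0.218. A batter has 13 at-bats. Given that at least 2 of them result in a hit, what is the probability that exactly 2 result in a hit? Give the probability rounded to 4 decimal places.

0.3057

X ~ Binomial(13, 0.218). Want P(X=2 | X≥2) = P(X=2) / P(X≥2).
P(X=2) = C(13,2)·0.218^2·0.782^11 = 0.247903
P(X≥2) = 1 − 0.040897 − 0.148211 = 0.810892
Ratio = 0.247903 / 0.810892 = 0.305716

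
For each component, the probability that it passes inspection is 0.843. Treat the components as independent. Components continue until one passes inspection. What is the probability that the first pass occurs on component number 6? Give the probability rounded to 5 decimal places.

Geometric (trials to first success), p = 0.843.
P(Y = 6) = (1−p)^5 · p = 9.5389e-05 · 0.843 = 0.0000804

0.00008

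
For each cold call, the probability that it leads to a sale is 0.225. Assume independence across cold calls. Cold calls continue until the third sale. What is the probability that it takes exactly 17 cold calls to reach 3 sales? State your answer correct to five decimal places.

Y = trial on which the third success occurs; negative binomial, r=3, p=0.225.
P(Y=17) = C(16,2) · p^3 · (1−p)^14
= 120 · 0.011391 · 0.028198 = 0.0385436

0.03854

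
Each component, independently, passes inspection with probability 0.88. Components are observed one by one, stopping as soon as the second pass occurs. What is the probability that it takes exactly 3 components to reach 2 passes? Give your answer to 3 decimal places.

Y = trial on which the second success occurs; negative binomial, r=2, p=0.88.
P(Y=3) = C(2,1) · p^2 · (1−p)^1
= 2 · 0.7744 · 0.12 = 0.18586

0.186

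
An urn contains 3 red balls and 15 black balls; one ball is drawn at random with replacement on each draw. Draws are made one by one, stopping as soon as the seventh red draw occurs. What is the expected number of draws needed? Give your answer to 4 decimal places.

Y = total draws until the seventh success; negative binomial with r=7, p=0.166667.
E[Y] = r / p = 7 / 0.166667 = 42.000000

42.0000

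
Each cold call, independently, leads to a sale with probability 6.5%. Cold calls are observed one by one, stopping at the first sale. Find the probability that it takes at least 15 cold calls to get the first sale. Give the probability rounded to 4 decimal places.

0.3903

Y = number of cold calls to the first success; geometric, p = 0.065.
P(Y > 14) = P(first 14 all fail) = (1−p)^14 = 0.390268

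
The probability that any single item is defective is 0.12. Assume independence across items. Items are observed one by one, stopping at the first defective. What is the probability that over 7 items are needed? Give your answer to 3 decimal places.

0.409

Y = number of items to the first success; geometric, p = 0.12.
P(Y > 7) = P(first 7 all fail) = (1−p)^7 = 0.40868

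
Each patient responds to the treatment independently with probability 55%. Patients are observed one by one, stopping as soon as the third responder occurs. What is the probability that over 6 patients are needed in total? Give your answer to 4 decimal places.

0.2553

Needing more than 6 patients ⇔ fewer than 3 successes in the first 6. With X ~ Binomial(6, 0.55), P(Y > 6) = P(X ≤ 2).
  k=0: C(6,0)·0.55^0·0.45^6 = 0.008304
  k=1: C(6,1)·0.55^1·0.45^5 = 0.060894
  k=2: C(6,2)·0.55^2·0.45^4 = 0.186066
P(X ≤ 2) = 0.255264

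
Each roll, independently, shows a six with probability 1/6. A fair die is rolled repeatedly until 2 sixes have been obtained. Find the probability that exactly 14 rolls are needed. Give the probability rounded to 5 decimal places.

0.04050

Y = trial on which the second success occurs; negative binomial, r=2, p=0.166667.
P(Y=14) = C(13,1) · p^2 · (1−p)^12
= 13 · 0.027778 · 0.11216 = 0.0405010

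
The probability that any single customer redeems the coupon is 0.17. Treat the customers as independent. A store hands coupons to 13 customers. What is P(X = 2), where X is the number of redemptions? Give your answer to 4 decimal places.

0.2903

X ~ Binomial(n=13, p=0.17).
P(X=2) = C(13,2) · p^2 · (1−p)^11
= 78 · 0.0289 · 0.12878 = 0.290303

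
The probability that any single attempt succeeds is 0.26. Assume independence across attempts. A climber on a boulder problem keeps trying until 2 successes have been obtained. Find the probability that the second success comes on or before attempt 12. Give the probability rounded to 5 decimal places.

0.85935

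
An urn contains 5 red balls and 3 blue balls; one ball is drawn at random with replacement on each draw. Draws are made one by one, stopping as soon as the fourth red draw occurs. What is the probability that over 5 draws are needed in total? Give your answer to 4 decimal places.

0.6185

Needing more than 5 draws ⇔ fewer than 4 successes in the first 5. With X ~ Binomial(5, 0.625), P(Y > 5) = P(X ≤ 3).
  k=0: C(5,0)·0.625^0·0.375^5 = 0.007416
  k=1: C(5,1)·0.625^1·0.375^4 = 0.061798
  k=2: C(5,2)·0.625^2·0.375^3 = 0.205994
  k=3: C(5,3)·0.625^3·0.375^2 = 0.343323
P(X ≤ 3) = 0.618530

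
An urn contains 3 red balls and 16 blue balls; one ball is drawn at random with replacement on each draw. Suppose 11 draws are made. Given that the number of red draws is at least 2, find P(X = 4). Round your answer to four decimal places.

X ~ Binomial(11, 0.157895). Want P(X=4 | X≥2) = P(X=4) / P(X≥2).
P(X=4) = C(11,4)·0.157895^4·0.842105^7 = 0.061596
P(X≥2) = 1 − 0.151019 − 0.311476 = 0.537506
Ratio = 0.061596 / 0.537506 = 0.114595

0.1146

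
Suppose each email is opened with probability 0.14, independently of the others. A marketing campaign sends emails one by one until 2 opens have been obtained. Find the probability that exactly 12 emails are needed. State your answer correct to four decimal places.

0.0477

Y = trial on which the second success occurs; negative binomial, r=2, p=0.14.
P(Y=12) = C(11,1) · p^2 · (1−p)^10
= 11 · 0.0196 · 0.2213 = 0.047713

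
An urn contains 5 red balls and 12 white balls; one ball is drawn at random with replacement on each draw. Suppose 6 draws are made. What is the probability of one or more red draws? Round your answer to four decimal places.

0.8763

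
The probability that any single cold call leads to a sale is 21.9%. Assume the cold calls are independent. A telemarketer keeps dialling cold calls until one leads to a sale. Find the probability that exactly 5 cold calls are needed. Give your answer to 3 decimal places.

Geometric (trials to first success), p = 0.219.
P(Y = 5) = (1−p)^4 · p = 0.37205 · 0.219 = 0.08148

0.081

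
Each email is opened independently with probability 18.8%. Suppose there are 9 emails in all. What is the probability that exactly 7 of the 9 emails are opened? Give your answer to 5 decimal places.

0.00020

X ~ Binomial(n=9, p=0.188).
P(X=7) = C(9,7) · p^7 · (1−p)^2
= 36 · 8.3005e-06 · 0.65934 = 0.0001970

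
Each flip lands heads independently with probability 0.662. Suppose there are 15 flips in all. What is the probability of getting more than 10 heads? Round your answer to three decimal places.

X ~ Binomial(15, 0.662); P(X ≥ 11) = Σ C(15,k) p^k (1−p)^(15−k) over k:
  k=11: C(15,11)·0.662^11·0.338^4 = 0.19065
  k=12: C(15,12)·0.662^12·0.338^3 = 0.12447
  k=13: C(15,13)·0.662^13·0.338^2 = 0.05626
  k=14: C(15,14)·0.662^14·0.338^1 = 0.01574
  k=15: C(15,15)·0.662^15·0.338^0 = 0.00206
Total = 0.38917

0.389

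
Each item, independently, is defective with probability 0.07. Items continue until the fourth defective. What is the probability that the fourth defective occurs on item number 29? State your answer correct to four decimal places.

Y = trial on which the fourth success occurs; negative binomial, r=4, p=0.07.
P(Y=29) = C(28,3) · p^4 · (1−p)^25
= 3276 · 2.401e-05 · 0.16296 = 0.012818

0.0128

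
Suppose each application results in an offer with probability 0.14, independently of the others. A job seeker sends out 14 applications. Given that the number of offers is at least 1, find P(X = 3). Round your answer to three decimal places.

0.216

X ~ Binomial(14, 0.14). Want P(X=3 | X≥1) = P(X=3) / P(X≥1).
P(X=3) = C(14,3)·0.14^3·0.86^11 = 0.19009
P(X≥1) = 1 − 0.12105 = 0.87895
Ratio = 0.19009 / 0.87895 = 0.21627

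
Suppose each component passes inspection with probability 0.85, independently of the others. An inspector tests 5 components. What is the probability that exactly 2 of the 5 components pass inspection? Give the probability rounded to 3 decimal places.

0.024

X ~ Binomial(n=5, p=0.85).
P(X=2) = C(5,2) · p^2 · (1−p)^3
= 10 · 0.7225 · 0.003375 = 0.02438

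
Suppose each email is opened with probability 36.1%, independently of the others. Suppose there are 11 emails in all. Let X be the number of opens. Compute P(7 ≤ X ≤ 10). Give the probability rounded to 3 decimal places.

X ~ Binomial(11, 0.361); P(7 ≤ X ≤ 10) = Σ C(11,k) p^k (1−p)^(11−k) over k:
  k=7: C(11,7)·0.361^7·0.639^4 = 0.04396
  k=8: C(11,8)·0.361^8·0.639^3 = 0.01242
  k=9: C(11,9)·0.361^9·0.639^2 = 0.00234
  k=10: C(11,10)·0.361^10·0.639^1 = 0.00026
Total = 0.05898

0.059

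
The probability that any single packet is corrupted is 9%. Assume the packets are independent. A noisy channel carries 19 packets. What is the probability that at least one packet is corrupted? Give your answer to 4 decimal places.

0.8334

P(at least one) = 1 − P(none) = 1 − (1 − 0.09)^19
= 1 − 0.166643 = 0.833357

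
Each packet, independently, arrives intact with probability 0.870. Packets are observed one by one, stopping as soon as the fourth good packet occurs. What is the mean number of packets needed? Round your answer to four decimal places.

Y = total packets until the fourth success; negative binomial with r=4, p=0.87.
E[Y] = r / p = 4 / 0.87 = 4.597701

4.5977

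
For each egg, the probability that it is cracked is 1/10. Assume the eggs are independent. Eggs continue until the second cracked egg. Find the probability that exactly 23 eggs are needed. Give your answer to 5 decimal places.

0.02407

Y = trial on which the second success occurs; negative binomial, r=2, p=0.10.
P(Y=23) = C(22,1) · p^2 · (1−p)^21
= 22 · 0.01 · 0.10942 = 0.0240722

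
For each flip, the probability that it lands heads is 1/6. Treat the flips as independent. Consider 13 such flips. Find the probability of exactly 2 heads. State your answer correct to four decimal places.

0.2916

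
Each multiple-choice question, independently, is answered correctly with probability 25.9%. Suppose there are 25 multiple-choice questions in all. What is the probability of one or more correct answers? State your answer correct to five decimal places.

0.99944

P(at least one) = 1 − P(none) = 1 − (1 − 0.259)^25
= 1 − 0.0005565 = 0.9994435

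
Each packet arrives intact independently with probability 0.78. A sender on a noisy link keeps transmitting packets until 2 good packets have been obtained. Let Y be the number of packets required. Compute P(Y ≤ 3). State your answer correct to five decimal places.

Finishing within 3 packets ⇔ at least 2 successes in the first 3. With X ~ Binomial(3, 0.78), P(Y ≤ 3) = 1 − P(X ≤ 1).
  k=0: C(3,0)·0.78^0·0.22^3 = 0.0106480
  k=1: C(3,1)·0.78^1·0.22^2 = 0.1132560
1 − 0.1239040 = 0.8760960

0.87610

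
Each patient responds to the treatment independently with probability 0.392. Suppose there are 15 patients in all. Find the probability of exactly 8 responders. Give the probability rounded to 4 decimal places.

X ~ Binomial(n=15, p=0.392).
P(X=8) = C(15,8) · p^8 · (1−p)^7
= 6435 · 0.00055756 · 0.030713 = 0.110195

0.1102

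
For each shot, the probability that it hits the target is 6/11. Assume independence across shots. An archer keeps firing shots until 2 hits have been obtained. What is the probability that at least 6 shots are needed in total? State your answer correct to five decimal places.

0.13583

Needing more than 5 shots ⇔ fewer than 2 successes in the first 5. With X ~ Binomial(5, 0.545455), P(Y > 5) = P(X ≤ 1).
  k=0: C(5,0)·0.545455^0·0.454545^5 = 0.0194038
  k=1: C(5,1)·0.545455^1·0.454545^4 = 0.1164227
P(X ≤ 1) = 0.1358265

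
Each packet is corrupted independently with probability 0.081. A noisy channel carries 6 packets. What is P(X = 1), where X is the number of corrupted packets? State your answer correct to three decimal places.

X ~ Binomial(n=6, p=0.081).
P(X=1) = C(6,1) · p^1 · (1−p)^5
= 6 · 0.081 · 0.65551 = 0.31858

0.319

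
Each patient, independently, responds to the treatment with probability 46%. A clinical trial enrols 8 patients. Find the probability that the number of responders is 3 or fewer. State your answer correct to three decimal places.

0.454

X ~ Binomial(8, 0.46); P(X ≤ 3) = Σ C(8,k) p^k (1−p)^(8−k) over k:
  k=0: C(8,0)·0.46^0·0.54^8 = 0.00723
  k=1: C(8,1)·0.46^1·0.54^7 = 0.04927
  k=2: C(8,2)·0.46^2·0.54^6 = 0.14690
  k=3: C(8,3)·0.46^3·0.54^5 = 0.25028
Total = 0.45369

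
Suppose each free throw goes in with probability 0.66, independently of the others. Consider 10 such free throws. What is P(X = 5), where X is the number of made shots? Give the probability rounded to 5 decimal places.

0.14339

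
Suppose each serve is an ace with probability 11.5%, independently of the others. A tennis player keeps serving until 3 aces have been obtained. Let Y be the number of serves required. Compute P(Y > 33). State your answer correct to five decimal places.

Needing more than 33 serves ⇔ fewer than 3 successes in the first 33. With X ~ Binomial(33, 0.115), P(Y > 33) = P(X ≤ 2).
  k=0: C(33,0)·0.115^0·0.885^33 = 0.0177471
  k=1: C(33,1)·0.115^1·0.885^32 = 0.0761021
  k=2: C(33,2)·0.115^2·0.885^31 = 0.1582235
P(X ≤ 2) = 0.2520727

0.25207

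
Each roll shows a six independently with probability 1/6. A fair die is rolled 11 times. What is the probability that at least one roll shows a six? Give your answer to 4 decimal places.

P(at least one) = 1 − P(none) = 1 − (1 − 0.166667)^11
= 1 − 0.134588 = 0.865412

0.8654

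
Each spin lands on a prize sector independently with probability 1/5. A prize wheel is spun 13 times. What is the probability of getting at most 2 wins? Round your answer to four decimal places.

0.5017

X ~ Binomial(13, 0.20); P(X ≤ 2) = Σ C(13,k) p^k (1−p)^(13−k) over k:
  k=0: C(13,0)·0.20^0·0.80^13 = 0.054976
  k=1: C(13,1)·0.20^1·0.80^12 = 0.178671
  k=2: C(13,2)·0.20^2·0.80^11 = 0.268006
Total = 0.501652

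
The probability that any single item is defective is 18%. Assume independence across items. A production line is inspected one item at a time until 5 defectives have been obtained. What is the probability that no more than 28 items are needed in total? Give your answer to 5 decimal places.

0.58466

Finishing within 28 items ⇔ at least 5 successes in the first 28. With X ~ Binomial(28, 0.18), P(Y ≤ 28) = 1 − P(X ≤ 4).
  k=0: C(28,0)·0.18^0·0.82^28 = 0.0038618
  k=1: C(28,1)·0.18^1·0.82^27 = 0.0237358
  k=2: C(28,2)·0.18^2·0.82^26 = 0.0703391
  k=3: C(28,3)·0.18^3·0.82^25 = 0.1338159
  k=4: C(28,4)·0.18^4·0.82^24 = 0.1835889
1 − 0.4153415 = 0.5846585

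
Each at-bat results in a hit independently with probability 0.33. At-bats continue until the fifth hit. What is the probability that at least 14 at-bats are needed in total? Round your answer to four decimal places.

0.5624

Needing more than 13 at-bats ⇔ fewer than 5 successes in the first 13. With X ~ Binomial(13, 0.33), P(Y > 13) = P(X ≤ 4).
  k=0: C(13,0)·0.33^0·0.67^13 = 0.005482
  k=1: C(13,1)·0.33^1·0.67^12 = 0.035104
  k=2: C(13,2)·0.33^2·0.67^11 = 0.103740
  k=3: C(13,3)·0.33^3·0.67^10 = 0.187351
  k=4: C(13,4)·0.33^4·0.67^9 = 0.230693
P(X ≤ 4) = 0.562370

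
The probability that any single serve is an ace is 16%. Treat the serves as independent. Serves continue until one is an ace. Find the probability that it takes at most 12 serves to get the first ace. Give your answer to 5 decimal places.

0.87659

Y = number of serves to the first success; geometric, p = 0.16.
P(Y ≤ 12) = 1 − (1−p)^12 = 1 − 0.1234103 = 0.8765897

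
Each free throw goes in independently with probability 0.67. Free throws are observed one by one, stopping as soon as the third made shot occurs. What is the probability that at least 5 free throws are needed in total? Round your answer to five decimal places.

Needing more than 4 free throws ⇔ fewer than 3 successes in the first 4. With X ~ Binomial(4, 0.67), P(Y > 4) = P(X ≤ 2).
  k=0: C(4,0)·0.67^0·0.33^4 = 0.0118592
  k=1: C(4,1)·0.67^1·0.33^3 = 0.0963112
  k=2: C(4,2)·0.67^2·0.33^2 = 0.2933113
P(X ≤ 2) = 0.4014816

0.40148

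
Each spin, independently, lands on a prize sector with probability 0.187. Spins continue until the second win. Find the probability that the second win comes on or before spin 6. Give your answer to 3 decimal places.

0.313

Finishing within 6 spins ⇔ at least 2 successes in the first 6. With X ~ Binomial(6, 0.187), P(Y ≤ 6) = 1 − P(X ≤ 1).
  k=0: C(6,0)·0.187^0·0.813^6 = 0.28876
  k=1: C(6,1)·0.187^1·0.813^5 = 0.39852
1 − 0.68728 = 0.31272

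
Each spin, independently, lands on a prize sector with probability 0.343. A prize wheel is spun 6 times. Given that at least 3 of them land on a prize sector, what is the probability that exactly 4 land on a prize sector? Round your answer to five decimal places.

0.26448

X ~ Binomial(6, 0.343). Want P(X=4 | X≥3) = P(X=4) / P(X≥3).
P(X=4) = C(6,4)·0.343^4·0.657^2 = 0.0896187
P(X≥3) = 1 − 0.0804252 − 0.2519256 − 0.3288069 = 0.3388423
Ratio = 0.0896187 / 0.3388423 = 0.2644849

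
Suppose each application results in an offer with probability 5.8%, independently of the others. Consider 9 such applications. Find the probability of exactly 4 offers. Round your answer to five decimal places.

0.00106

X ~ Binomial(n=9, p=0.058).
P(X=4) = C(9,4) · p^4 · (1−p)^5
= 126 · 1.1316e-05 · 0.74174 = 0.0010576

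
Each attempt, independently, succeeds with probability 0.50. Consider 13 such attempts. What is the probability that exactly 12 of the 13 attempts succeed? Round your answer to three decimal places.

0.002

X ~ Binomial(n=13, p=0.50).
P(X=12) = C(13,12) · p^12 · (1−p)^1
= 13 · 0.00024414 · 0.5 = 0.00159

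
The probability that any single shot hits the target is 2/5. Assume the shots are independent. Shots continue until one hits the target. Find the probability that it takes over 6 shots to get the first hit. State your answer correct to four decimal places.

0.0467

Y = number of shots to the first success; geometric, p = 0.40.
P(Y > 6) = P(first 6 all fail) = (1−p)^6 = 0.046656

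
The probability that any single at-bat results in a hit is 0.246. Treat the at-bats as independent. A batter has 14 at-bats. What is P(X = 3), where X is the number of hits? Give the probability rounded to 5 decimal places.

0.24266

X ~ Binomial(n=14, p=0.246).
P(X=3) = C(14,3) · p^3 · (1−p)^11
= 364 · 0.014887 · 0.04478 = 0.2426563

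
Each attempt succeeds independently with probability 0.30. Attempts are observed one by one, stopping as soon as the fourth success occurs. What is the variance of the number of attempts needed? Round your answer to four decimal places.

31.1111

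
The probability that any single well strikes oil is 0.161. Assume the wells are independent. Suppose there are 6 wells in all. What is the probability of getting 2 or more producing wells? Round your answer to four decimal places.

0.2496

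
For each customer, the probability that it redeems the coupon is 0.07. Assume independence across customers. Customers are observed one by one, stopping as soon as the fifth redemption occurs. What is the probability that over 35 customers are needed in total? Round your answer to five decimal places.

Needing more than 35 customers ⇔ fewer than 5 successes in the first 35. With X ~ Binomial(35, 0.07), P(Y > 35) = P(X ≤ 4).
  k=0: C(35,0)·0.07^0·0.93^35 = 0.0788684
  k=1: C(35,1)·0.07^1·0.93^34 = 0.2077717
  k=2: C(35,2)·0.07^2·0.93^33 = 0.2658584
  k=3: C(35,3)·0.07^3·0.93^32 = 0.2201193
  k=4: C(35,4)·0.07^4·0.93^31 = 0.1325450
P(X ≤ 4) = 0.9051627

0.90516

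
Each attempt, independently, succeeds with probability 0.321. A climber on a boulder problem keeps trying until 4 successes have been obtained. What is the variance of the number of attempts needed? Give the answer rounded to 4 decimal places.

26.3584

Y = total attempts until the fourth success; negative binomial with r=4, p=0.321.
Var(Y) = r(1−p)/p² = 4·0.679 / 0.321² = 26.358440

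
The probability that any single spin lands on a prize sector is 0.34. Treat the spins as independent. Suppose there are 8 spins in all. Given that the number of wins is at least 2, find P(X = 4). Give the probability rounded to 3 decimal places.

X ~ Binomial(8, 0.34). Want P(X=4 | X≥2) = P(X=4) / P(X≥2).
P(X=4) = C(8,4)·0.34^4·0.66^4 = 0.17750
P(X≥2) = 1 − 0.03600 − 0.14838 = 0.81562
Ratio = 0.17750 / 0.81562 = 0.21762

0.218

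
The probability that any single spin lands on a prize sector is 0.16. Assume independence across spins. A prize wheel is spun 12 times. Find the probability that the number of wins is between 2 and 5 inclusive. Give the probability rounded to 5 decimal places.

0.58806

X ~ Binomial(12, 0.16); P(2 ≤ X ≤ 5) = Σ C(12,k) p^k (1−p)^(12−k) over k:
  k=2: C(12,2)·0.16^2·0.84^10 = 0.2955131
  k=3: C(12,3)·0.16^3·0.84^9 = 0.1876274
  k=4: C(12,4)·0.16^4·0.84^8 = 0.0804117
  k=5: C(12,5)·0.16^5·0.84^7 = 0.0245064
Total = 0.5880587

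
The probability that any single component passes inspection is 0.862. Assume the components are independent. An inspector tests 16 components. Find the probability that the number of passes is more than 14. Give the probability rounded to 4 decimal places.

X ~ Binomial(16, 0.862); P(X ≥ 15) = Σ C(16,k) p^k (1−p)^(16−k) over k:
  k=15: C(16,15)·0.862^15·0.138^1 = 0.238017
  k=16: C(16,16)·0.862^16·0.138^0 = 0.092922
Total = 0.330939

0.3309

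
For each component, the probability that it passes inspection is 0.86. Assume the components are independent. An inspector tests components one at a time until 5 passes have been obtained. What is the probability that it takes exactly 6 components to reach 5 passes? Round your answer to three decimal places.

Y = trial on which the fifth success occurs; negative binomial, r=5, p=0.86.
P(Y=6) = C(5,4) · p^5 · (1−p)^1
= 5 · 0.47043 · 0.14 = 0.32930

0.329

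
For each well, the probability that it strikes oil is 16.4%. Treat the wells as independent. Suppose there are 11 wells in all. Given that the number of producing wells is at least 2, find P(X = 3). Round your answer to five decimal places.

X ~ Binomial(11, 0.164). Want P(X=3 | X≥2) = P(X=3) / P(X≥2).
P(X=3) = C(11,3)·0.164^3·0.836^8 = 0.1736464
P(X≥2) = 1 − 0.1394020 − 0.3008149 = 0.5597831
Ratio = 0.1736464 / 0.5597831 = 0.3102029

0.31020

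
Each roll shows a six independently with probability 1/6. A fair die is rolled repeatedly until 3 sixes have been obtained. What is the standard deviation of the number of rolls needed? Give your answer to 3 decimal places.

9.487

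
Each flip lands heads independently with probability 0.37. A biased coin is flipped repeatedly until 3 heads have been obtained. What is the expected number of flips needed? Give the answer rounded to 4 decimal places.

Y = total flips until the third success; negative binomial with r=3, p=0.37.
E[Y] = r / p = 3 / 0.37 = 8.108108

8.1081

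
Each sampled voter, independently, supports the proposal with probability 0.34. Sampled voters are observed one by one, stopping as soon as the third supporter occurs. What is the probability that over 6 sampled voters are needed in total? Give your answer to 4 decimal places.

Needing more than 6 sampled voters ⇔ fewer than 3 successes in the first 6. With X ~ Binomial(6, 0.34), P(Y > 6) = P(X ≤ 2).
  k=0: C(6,0)·0.34^0·0.66^6 = 0.082654
  k=1: C(6,1)·0.34^1·0.66^5 = 0.255476
  k=2: C(6,2)·0.34^2·0.66^4 = 0.329022
P(X ≤ 2) = 0.667152

0.6672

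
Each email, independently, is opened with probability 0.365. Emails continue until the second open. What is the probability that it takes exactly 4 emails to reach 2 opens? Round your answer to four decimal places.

Y = trial on which the second success occurs; negative binomial, r=2, p=0.365.
P(Y=4) = C(3,1) · p^2 · (1−p)^2
= 3 · 0.13323 · 0.40323 = 0.161159

0.1612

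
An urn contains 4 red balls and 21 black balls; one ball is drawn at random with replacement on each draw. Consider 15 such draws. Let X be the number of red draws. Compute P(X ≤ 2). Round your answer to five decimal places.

X ~ Binomial(15, 0.16); P(X ≤ 2) = Σ C(15,k) p^k (1−p)^(15−k) over k:
  k=0: C(15,0)·0.16^0·0.84^15 = 0.0731458
  k=1: C(15,1)·0.16^1·0.84^14 = 0.2089880
  k=2: C(15,2)·0.16^2·0.84^13 = 0.2786506
Total = 0.5607843

0.56078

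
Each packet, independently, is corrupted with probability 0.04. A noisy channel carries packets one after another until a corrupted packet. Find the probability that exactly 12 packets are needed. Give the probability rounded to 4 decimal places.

0.0255

Geometric (trials to first success), p = 0.04.
P(Y = 12) = (1−p)^11 · p = 0.63824 · 0.04 = 0.025530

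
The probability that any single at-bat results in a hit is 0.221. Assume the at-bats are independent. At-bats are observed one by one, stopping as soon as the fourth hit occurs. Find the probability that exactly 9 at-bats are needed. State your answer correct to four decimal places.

0.0383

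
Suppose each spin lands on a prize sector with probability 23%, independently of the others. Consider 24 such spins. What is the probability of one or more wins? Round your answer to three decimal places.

P(at least one) = 1 − P(none) = 1 − (1 − 0.23)^24
= 1 − 0.00189 = 0.99811

0.998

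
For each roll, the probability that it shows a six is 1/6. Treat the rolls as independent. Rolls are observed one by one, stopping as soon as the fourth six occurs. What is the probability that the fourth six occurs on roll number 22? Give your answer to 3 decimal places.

Y = trial on which the fourth success occurs; negative binomial, r=4, p=0.166667.
P(Y=22) = C(21,3) · p^4 · (1−p)^18
= 1330 · 0.0007716 · 0.037561 = 0.03855

0.039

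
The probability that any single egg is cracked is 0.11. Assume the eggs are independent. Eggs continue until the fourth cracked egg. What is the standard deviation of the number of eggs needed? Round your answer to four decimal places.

17.1527

Y = total eggs until the fourth success; negative binomial with r=4, p=0.11.
SD(Y) = √[r(1−p)/p²] = √(294.214876) = 17.152693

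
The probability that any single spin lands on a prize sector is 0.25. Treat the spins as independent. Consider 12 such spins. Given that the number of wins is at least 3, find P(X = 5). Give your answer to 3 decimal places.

0.169

X ~ Binomial(12, 0.25). Want P(X=5 | X≥3) = P(X=5) / P(X≥3).
P(X=5) = C(12,5)·0.25^5·0.75^7 = 0.10324
P(X≥3) = 1 − 0.03168 − 0.12671 − 0.23229 = 0.60932
Ratio = 0.10324 / 0.60932 = 0.16944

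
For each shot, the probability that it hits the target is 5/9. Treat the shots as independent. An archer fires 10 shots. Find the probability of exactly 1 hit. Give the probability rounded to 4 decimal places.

0.0038

X ~ Binomial(n=10, p=0.555556).
P(X=1) = C(10,1) · p^1 · (1−p)^9
= 10 · 0.55556 · 0.00067664 = 0.003759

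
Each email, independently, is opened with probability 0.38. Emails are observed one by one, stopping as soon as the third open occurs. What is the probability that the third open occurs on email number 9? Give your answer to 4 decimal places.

Y = trial on which the third success occurs; negative binomial, r=3, p=0.38.
P(Y=9) = C(8,2) · p^3 · (1−p)^6
= 28 · 0.054872 · 0.0568 = 0.087269

0.0873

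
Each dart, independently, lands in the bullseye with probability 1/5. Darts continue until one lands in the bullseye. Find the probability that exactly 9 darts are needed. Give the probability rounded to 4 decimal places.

Geometric (trials to first success), p = 0.20.
P(Y = 9) = (1−p)^8 · p = 0.16777 · 0.20 = 0.033554

0.0336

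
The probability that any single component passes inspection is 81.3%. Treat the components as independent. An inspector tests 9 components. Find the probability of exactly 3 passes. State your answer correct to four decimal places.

0.0019

X ~ Binomial(n=9, p=0.813).
P(X=3) = C(9,3) · p^3 · (1−p)^6
= 84 · 0.53737 · 4.2761e-05 = 0.001930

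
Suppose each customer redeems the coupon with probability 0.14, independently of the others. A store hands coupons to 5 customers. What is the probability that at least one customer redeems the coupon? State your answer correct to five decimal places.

P(at least one) = 1 − P(none) = 1 − (1 − 0.14)^5
= 1 − 0.4704270 = 0.5295730

0.52957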